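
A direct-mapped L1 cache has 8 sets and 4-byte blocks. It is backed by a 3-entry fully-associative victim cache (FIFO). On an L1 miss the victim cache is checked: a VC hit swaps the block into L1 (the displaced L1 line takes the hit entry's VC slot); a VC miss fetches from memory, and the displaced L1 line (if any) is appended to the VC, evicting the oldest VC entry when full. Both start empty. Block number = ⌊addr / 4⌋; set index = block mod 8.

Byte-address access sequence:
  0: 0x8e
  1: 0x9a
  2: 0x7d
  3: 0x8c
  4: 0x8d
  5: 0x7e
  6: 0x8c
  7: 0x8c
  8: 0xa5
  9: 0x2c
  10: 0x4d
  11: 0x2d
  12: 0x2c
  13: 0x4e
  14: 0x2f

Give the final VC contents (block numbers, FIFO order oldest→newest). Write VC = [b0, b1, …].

#0 0x8e→b35/s3 MISS; vc=[]
#1 0x9a→b38/s6 MISS; vc=[]
#2 0x7d→b31/s7 MISS; vc=[]
#3 0x8c→b35/s3 L1-HIT; vc=[]
#4 0x8d→b35/s3 L1-HIT; vc=[]
#5 0x7e→b31/s7 L1-HIT; vc=[]
#6 0x8c→b35/s3 L1-HIT; vc=[]
#7 0x8c→b35/s3 L1-HIT; vc=[]
#8 0xa5→b41/s1 MISS; vc=[]
#9 0x2c→b11/s3 MISS; vc=[35]
#10 0x4d→b19/s3 MISS; vc=[35,11]
#11 0x2d→b11/s3 VC-HIT; vc=[35,19]
#12 0x2c→b11/s3 L1-HIT; vc=[35,19]
#13 0x4e→b19/s3 VC-HIT; vc=[35,11]
#14 0x2f→b11/s3 VC-HIT; vc=[35,19]

VC = [35, 19]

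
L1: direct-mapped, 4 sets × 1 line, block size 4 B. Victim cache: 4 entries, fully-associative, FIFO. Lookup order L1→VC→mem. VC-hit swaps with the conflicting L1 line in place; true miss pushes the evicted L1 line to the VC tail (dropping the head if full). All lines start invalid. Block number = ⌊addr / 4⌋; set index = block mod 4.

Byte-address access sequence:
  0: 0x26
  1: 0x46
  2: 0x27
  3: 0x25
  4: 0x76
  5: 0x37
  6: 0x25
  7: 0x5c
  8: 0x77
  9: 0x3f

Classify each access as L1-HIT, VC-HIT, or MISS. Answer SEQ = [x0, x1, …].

#0 0x26→b9/s1 MISS; vc=[]
#1 0x46→b17/s1 MISS; vc=[9]
#2 0x27→b9/s1 VC-HIT; vc=[17]
#3 0x25→b9/s1 L1-HIT; vc=[17]
#4 0x76→b29/s1 MISS; vc=[17,9]
#5 0x37→b13/s1 MISS; vc=[17,9,29]
#6 0x25→b9/s1 VC-HIT; vc=[17,13,29]
#7 0x5c→b23/s3 MISS; vc=[17,13,29]
#8 0x77→b29/s1 VC-HIT; vc=[17,13,9]
#9 0x3f→b15/s3 MISS; vc=[17,13,9,23]

SEQ = [MISS, MISS, VC-HIT, L1-HIT, MISS, MISS, VC-HIT, MISS, VC-HIT, MISS]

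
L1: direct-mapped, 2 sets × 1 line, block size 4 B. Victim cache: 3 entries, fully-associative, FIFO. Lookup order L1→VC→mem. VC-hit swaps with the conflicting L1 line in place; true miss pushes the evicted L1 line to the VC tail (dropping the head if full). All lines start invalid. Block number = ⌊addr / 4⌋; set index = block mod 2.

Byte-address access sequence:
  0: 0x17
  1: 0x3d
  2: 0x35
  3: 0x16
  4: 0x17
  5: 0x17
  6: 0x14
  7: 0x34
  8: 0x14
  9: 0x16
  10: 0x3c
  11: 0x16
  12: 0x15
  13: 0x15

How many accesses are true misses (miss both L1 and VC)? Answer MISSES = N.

MISSES = 3

0: 0x17 (blk 5, set 1) → MISS  vc=[]
1: 0x3d (blk 15, set 1) → MISS  vc=[5]
2: 0x35 (blk 13, set 1) → MISS  vc=[5, 15]
3: 0x16 (blk 5, set 1) → VC-HIT  vc=[13, 15]
4: 0x17 (blk 5, set 1) → L1-HIT  vc=[13, 15]
5: 0x17 (blk 5, set 1) → L1-HIT  vc=[13, 15]
6: 0x14 (blk 5, set 1) → L1-HIT  vc=[13, 15]
7: 0x34 (blk 13, set 1) → VC-HIT  vc=[5, 15]
8: 0x14 (blk 5, set 1) → VC-HIT  vc=[13, 15]
9: 0x16 (blk 5, set 1) → L1-HIT  vc=[13, 15]
10: 0x3c (blk 15, set 1) → VC-HIT  vc=[13, 5]
11: 0x16 (blk 5, set 1) → VC-HIT  vc=[13, 15]
12: 0x15 (blk 5, set 1) → L1-HIT  vc=[13, 15]
13: 0x15 (blk 5, set 1) → L1-HIT  vc=[13, 15]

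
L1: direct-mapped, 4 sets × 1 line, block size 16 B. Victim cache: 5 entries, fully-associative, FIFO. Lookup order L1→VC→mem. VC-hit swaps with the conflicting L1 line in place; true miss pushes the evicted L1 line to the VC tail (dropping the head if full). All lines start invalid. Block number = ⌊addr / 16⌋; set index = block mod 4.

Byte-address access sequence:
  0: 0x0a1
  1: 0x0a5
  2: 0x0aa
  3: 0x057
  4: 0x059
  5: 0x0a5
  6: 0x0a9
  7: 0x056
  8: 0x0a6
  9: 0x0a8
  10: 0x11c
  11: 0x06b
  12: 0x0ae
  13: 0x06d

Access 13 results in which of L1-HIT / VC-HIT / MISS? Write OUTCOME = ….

0: 0xa1 (blk 10, set 2) → MISS  vc=[]
1: 0xa5 (blk 10, set 2) → L1-HIT  vc=[]
2: 0xaa (blk 10, set 2) → L1-HIT  vc=[]
3: 0x57 (blk 5, set 1) → MISS  vc=[]
4: 0x59 (blk 5, set 1) → L1-HIT  vc=[]
5: 0xa5 (blk 10, set 2) → L1-HIT  vc=[]
6: 0xa9 (blk 10, set 2) → L1-HIT  vc=[]
7: 0x56 (blk 5, set 1) → L1-HIT  vc=[]
8: 0xa6 (blk 10, set 2) → L1-HIT  vc=[]
9: 0xa8 (blk 10, set 2) → L1-HIT  vc=[]
10: 0x11c (blk 17, set 1) → MISS  vc=[5]
11: 0x6b (blk 6, set 2) → MISS  vc=[5, 10]
12: 0xae (blk 10, set 2) → VC-HIT  vc=[5, 6]
13: 0x6d (blk 6, set 2) → VC-HIT  vc=[5, 10]

OUTCOME = VC-HIT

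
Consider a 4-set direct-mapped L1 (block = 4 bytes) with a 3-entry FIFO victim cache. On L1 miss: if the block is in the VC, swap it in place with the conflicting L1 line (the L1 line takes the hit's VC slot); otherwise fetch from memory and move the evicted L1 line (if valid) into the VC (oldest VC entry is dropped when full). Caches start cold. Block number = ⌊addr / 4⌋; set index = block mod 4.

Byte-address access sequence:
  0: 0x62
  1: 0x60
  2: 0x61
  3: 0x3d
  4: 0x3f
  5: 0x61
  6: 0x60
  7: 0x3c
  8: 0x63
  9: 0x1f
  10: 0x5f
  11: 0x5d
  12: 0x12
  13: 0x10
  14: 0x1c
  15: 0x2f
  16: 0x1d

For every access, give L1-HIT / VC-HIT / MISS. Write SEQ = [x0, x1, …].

0: 0x62 (blk 24, set 0) → MISS  vc=[]
1: 0x60 (blk 24, set 0) → L1-HIT  vc=[]
2: 0x61 (blk 24, set 0) → L1-HIT  vc=[]
3: 0x3d (blk 15, set 3) → MISS  vc=[]
4: 0x3f (blk 15, set 3) → L1-HIT  vc=[]
5: 0x61 (blk 24, set 0) → L1-HIT  vc=[]
6: 0x60 (blk 24, set 0) → L1-HIT  vc=[]
7: 0x3c (blk 15, set 3) → L1-HIT  vc=[]
8: 0x63 (blk 24, set 0) → L1-HIT  vc=[]
9: 0x1f (blk 7, set 3) → MISS  vc=[15]
10: 0x5f (blk 23, set 3) → MISS  vc=[15, 7]
11: 0x5d (blk 23, set 3) → L1-HIT  vc=[15, 7]
12: 0x12 (blk 4, set 0) → MISS  vc=[15, 7, 24]
13: 0x10 (blk 4, set 0) → L1-HIT  vc=[15, 7, 24]
14: 0x1c (blk 7, set 3) → VC-HIT  vc=[15, 23, 24]
15: 0x2f (blk 11, set 3) → MISS  vc=[23, 24, 7]
16: 0x1d (blk 7, set 3) → VC-HIT  vc=[23, 24, 11]

SEQ = [MISS, L1-HIT, L1-HIT, MISS, L1-HIT, L1-HIT, L1-HIT, L1-HIT, L1-HIT, MISS, MISS, L1-HIT, MISS, L1-HIT, VC-HIT, MISS, VC-HIT]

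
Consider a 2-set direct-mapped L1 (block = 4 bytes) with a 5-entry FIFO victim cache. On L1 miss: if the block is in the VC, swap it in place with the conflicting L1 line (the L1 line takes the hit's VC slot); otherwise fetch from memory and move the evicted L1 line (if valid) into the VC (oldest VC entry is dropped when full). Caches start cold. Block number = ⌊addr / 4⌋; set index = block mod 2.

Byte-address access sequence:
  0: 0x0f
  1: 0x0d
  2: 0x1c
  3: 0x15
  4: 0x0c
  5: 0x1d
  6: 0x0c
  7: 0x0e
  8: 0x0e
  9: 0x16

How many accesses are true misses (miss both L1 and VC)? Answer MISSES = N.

#0 0xf→b3/s1 MISS; vc=[]
#1 0xd→b3/s1 L1-HIT; vc=[]
#2 0x1c→b7/s1 MISS; vc=[3]
#3 0x15→b5/s1 MISS; vc=[3,7]
#4 0xc→b3/s1 VC-HIT; vc=[5,7]
#5 0x1d→b7/s1 VC-HIT; vc=[5,3]
#6 0xc→b3/s1 VC-HIT; vc=[5,7]
#7 0xe→b3/s1 L1-HIT; vc=[5,7]
#8 0xe→b3/s1 L1-HIT; vc=[5,7]
#9 0x16→b5/s1 VC-HIT; vc=[3,7]

MISSES = 3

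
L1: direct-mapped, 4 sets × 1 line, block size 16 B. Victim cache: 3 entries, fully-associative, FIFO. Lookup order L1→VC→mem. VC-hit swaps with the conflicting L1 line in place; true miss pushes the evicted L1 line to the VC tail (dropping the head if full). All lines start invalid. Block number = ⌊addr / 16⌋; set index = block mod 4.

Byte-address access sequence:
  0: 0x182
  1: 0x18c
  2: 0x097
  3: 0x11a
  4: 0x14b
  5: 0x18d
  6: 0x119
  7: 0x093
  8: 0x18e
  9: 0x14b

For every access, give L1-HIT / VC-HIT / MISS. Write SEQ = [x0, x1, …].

0: 0x182 (blk 24, set 0) → MISS  vc=[]
1: 0x18c (blk 24, set 0) → L1-HIT  vc=[]
2: 0x97 (blk 9, set 1) → MISS  vc=[]
3: 0x11a (blk 17, set 1) → MISS  vc=[9]
4: 0x14b (blk 20, set 0) → MISS  vc=[9, 24]
5: 0x18d (blk 24, set 0) → VC-HIT  vc=[9, 20]
6: 0x119 (blk 17, set 1) → L1-HIT  vc=[9, 20]
7: 0x93 (blk 9, set 1) → VC-HIT  vc=[17, 20]
8: 0x18e (blk 24, set 0) → L1-HIT  vc=[17, 20]
9: 0x14b (blk 20, set 0) → VC-HIT  vc=[17, 24]

SEQ = [MISS, L1-HIT, MISS, MISS, MISS, VC-HIT, L1-HIT, VC-HIT, L1-HIT, VC-HIT]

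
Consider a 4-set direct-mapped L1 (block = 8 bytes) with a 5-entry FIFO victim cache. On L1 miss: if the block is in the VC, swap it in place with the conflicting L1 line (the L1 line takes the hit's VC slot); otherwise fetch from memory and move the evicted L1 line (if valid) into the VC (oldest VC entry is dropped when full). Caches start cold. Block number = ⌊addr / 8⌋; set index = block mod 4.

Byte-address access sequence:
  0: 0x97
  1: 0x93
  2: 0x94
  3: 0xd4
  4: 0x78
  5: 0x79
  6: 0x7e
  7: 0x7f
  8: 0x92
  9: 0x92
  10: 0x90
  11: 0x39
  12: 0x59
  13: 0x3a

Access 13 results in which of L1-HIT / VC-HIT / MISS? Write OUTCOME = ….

OUTCOME = VC-HIT

#0 0x97→b18/s2 MISS; vc=[]
#1 0x93→b18/s2 L1-HIT; vc=[]
#2 0x94→b18/s2 L1-HIT; vc=[]
#3 0xd4→b26/s2 MISS; vc=[18]
#4 0x78→b15/s3 MISS; vc=[18]
#5 0x79→b15/s3 L1-HIT; vc=[18]
#6 0x7e→b15/s3 L1-HIT; vc=[18]
#7 0x7f→b15/s3 L1-HIT; vc=[18]
#8 0x92→b18/s2 VC-HIT; vc=[26]
#9 0x92→b18/s2 L1-HIT; vc=[26]
#10 0x90→b18/s2 L1-HIT; vc=[26]
#11 0x39→b7/s3 MISS; vc=[26,15]
#12 0x59→b11/s3 MISS; vc=[26,15,7]
#13 0x3a→b7/s3 VC-HIT; vc=[26,15,11]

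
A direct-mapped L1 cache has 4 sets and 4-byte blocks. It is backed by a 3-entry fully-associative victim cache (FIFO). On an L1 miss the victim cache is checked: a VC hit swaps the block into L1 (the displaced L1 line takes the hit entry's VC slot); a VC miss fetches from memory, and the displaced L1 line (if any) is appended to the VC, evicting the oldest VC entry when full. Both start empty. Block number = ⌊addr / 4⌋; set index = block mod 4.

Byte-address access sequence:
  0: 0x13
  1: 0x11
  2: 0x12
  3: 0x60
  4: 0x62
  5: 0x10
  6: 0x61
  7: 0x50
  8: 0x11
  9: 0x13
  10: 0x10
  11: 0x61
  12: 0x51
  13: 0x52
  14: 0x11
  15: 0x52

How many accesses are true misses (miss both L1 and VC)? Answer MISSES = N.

MISSES = 3

0: 0x13 (blk 4, set 0) → MISS  vc=[]
1: 0x11 (blk 4, set 0) → L1-HIT  vc=[]
2: 0x12 (blk 4, set 0) → L1-HIT  vc=[]
3: 0x60 (blk 24, set 0) → MISS  vc=[4]
4: 0x62 (blk 24, set 0) → L1-HIT  vc=[4]
5: 0x10 (blk 4, set 0) → VC-HIT  vc=[24]
6: 0x61 (blk 24, set 0) → VC-HIT  vc=[4]
7: 0x50 (blk 20, set 0) → MISS  vc=[4, 24]
8: 0x11 (blk 4, set 0) → VC-HIT  vc=[20, 24]
9: 0x13 (blk 4, set 0) → L1-HIT  vc=[20, 24]
10: 0x10 (blk 4, set 0) → L1-HIT  vc=[20, 24]
11: 0x61 (blk 24, set 0) → VC-HIT  vc=[20, 4]
12: 0x51 (blk 20, set 0) → VC-HIT  vc=[24, 4]
13: 0x52 (blk 20, set 0) → L1-HIT  vc=[24, 4]
14: 0x11 (blk 4, set 0) → VC-HIT  vc=[24, 20]
15: 0x52 (blk 20, set 0) → VC-HIT  vc=[24, 4]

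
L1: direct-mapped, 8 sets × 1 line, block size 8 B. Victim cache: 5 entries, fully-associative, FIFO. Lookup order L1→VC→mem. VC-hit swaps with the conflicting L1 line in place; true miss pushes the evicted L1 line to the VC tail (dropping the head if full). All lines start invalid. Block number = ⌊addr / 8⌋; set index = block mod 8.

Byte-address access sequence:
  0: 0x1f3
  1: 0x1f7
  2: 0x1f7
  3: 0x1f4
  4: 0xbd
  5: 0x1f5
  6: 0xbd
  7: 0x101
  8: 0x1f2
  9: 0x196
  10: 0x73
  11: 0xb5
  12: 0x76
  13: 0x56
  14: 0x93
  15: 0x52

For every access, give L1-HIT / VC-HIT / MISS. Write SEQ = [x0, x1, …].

  [0] addr=0x1f3 blk=62 s=6: MISS | VC []
  [1] addr=0x1f7 blk=62 s=6: L1-HIT | VC []
  [2] addr=0x1f7 blk=62 s=6: L1-HIT | VC []
  [3] addr=0x1f4 blk=62 s=6: L1-HIT | VC []
  [4] addr=0xbd blk=23 s=7: MISS | VC []
  [5] addr=0x1f5 blk=62 s=6: L1-HIT | VC []
  [6] addr=0xbd blk=23 s=7: L1-HIT | VC []
  [7] addr=0x101 blk=32 s=0: MISS | VC []
  [8] addr=0x1f2 blk=62 s=6: L1-HIT | VC []
  [9] addr=0x196 blk=50 s=2: MISS | VC []
  [10] addr=0x73 blk=14 s=6: MISS | VC [62]
  [11] addr=0xb5 blk=22 s=6: MISS | VC [62, 14]
  [12] addr=0x76 blk=14 s=6: VC-HIT | VC [62, 22]
  [13] addr=0x56 blk=10 s=2: MISS | VC [62, 22, 50]
  [14] addr=0x93 blk=18 s=2: MISS | VC [62, 22, 50, 10]
  [15] addr=0x52 blk=10 s=2: VC-HIT | VC [62, 22, 50, 18]

SEQ = [MISS, L1-HIT, L1-HIT, L1-HIT, MISS, L1-HIT, L1-HIT, MISS, L1-HIT, MISS, MISS, MISS, VC-HIT, MISS, MISS, VC-HIT]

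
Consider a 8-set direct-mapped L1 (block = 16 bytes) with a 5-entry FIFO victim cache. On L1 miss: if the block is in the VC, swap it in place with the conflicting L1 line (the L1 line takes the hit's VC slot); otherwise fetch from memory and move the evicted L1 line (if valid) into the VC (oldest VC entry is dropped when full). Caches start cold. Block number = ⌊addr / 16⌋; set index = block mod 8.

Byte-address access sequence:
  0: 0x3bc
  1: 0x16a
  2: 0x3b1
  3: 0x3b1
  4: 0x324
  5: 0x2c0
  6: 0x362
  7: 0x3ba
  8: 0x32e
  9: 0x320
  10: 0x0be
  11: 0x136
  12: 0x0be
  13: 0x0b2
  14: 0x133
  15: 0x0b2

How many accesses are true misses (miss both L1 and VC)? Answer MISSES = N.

#0 0x3bc→b59/s3 MISS; vc=[]
#1 0x16a→b22/s6 MISS; vc=[]
#2 0x3b1→b59/s3 L1-HIT; vc=[]
#3 0x3b1→b59/s3 L1-HIT; vc=[]
#4 0x324→b50/s2 MISS; vc=[]
#5 0x2c0→b44/s4 MISS; vc=[]
#6 0x362→b54/s6 MISS; vc=[22]
#7 0x3ba→b59/s3 L1-HIT; vc=[22]
#8 0x32e→b50/s2 L1-HIT; vc=[22]
#9 0x320→b50/s2 L1-HIT; vc=[22]
#10 0xbe→b11/s3 MISS; vc=[22,59]
#11 0x136→b19/s3 MISS; vc=[22,59,11]
#12 0xbe→b11/s3 VC-HIT; vc=[22,59,19]
#13 0xb2→b11/s3 L1-HIT; vc=[22,59,19]
#14 0x133→b19/s3 VC-HIT; vc=[22,59,11]
#15 0xb2→b11/s3 VC-HIT; vc=[22,59,19]

MISSES = 7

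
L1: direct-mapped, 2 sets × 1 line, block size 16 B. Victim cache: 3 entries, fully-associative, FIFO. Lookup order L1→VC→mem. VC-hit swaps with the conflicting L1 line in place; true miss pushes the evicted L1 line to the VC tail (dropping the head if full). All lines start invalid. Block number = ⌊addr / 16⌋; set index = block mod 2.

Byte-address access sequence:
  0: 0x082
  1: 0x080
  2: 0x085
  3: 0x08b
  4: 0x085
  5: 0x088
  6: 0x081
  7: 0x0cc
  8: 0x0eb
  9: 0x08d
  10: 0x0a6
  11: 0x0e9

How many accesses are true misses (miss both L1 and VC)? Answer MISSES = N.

0: 0x82 (blk 8, set 0) → MISS  vc=[]
1: 0x80 (blk 8, set 0) → L1-HIT  vc=[]
2: 0x85 (blk 8, set 0) → L1-HIT  vc=[]
3: 0x8b (blk 8, set 0) → L1-HIT  vc=[]
4: 0x85 (blk 8, set 0) → L1-HIT  vc=[]
5: 0x88 (blk 8, set 0) → L1-HIT  vc=[]
6: 0x81 (blk 8, set 0) → L1-HIT  vc=[]
7: 0xcc (blk 12, set 0) → MISS  vc=[8]
8: 0xeb (blk 14, set 0) → MISS  vc=[8, 12]
9: 0x8d (blk 8, set 0) → VC-HIT  vc=[14, 12]
10: 0xa6 (blk 10, set 0) → MISS  vc=[14, 12, 8]
11: 0xe9 (blk 14, set 0) → VC-HIT  vc=[10, 12, 8]

MISSES = 4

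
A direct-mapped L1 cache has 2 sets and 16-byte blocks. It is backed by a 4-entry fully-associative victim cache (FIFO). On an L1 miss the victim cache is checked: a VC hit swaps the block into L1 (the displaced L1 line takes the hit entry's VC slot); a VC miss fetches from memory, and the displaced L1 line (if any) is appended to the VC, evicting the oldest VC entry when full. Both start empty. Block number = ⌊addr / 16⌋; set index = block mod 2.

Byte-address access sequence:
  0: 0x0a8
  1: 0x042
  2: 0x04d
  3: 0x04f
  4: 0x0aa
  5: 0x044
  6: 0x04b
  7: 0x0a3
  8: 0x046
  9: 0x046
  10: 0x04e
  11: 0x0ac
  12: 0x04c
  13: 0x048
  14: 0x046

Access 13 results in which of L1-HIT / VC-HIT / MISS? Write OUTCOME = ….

OUTCOME = L1-HIT

0: 0xa8 (blk 10, set 0) → MISS  vc=[]
1: 0x42 (blk 4, set 0) → MISS  vc=[10]
2: 0x4d (blk 4, set 0) → L1-HIT  vc=[10]
3: 0x4f (blk 4, set 0) → L1-HIT  vc=[10]
4: 0xaa (blk 10, set 0) → VC-HIT  vc=[4]
5: 0x44 (blk 4, set 0) → VC-HIT  vc=[10]
6: 0x4b (blk 4, set 0) → L1-HIT  vc=[10]
7: 0xa3 (blk 10, set 0) → VC-HIT  vc=[4]
8: 0x46 (blk 4, set 0) → VC-HIT  vc=[10]
9: 0x46 (blk 4, set 0) → L1-HIT  vc=[10]
10: 0x4e (blk 4, set 0) → L1-HIT  vc=[10]
11: 0xac (blk 10, set 0) → VC-HIT  vc=[4]
12: 0x4c (blk 4, set 0) → VC-HIT  vc=[10]
13: 0x48 (blk 4, set 0) → L1-HIT  vc=[10]
14: 0x46 (blk 4, set 0) → L1-HIT  vc=[10]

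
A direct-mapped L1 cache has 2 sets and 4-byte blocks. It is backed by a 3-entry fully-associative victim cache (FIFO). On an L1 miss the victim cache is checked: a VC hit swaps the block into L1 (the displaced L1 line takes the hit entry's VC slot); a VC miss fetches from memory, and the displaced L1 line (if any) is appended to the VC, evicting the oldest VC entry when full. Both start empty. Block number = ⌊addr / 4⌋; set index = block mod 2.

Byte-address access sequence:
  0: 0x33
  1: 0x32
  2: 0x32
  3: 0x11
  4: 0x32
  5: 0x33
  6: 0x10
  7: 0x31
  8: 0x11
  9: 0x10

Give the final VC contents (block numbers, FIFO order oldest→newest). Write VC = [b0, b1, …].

0: 0x33 (blk 12, set 0) → MISS  vc=[]
1: 0x32 (blk 12, set 0) → L1-HIT  vc=[]
2: 0x32 (blk 12, set 0) → L1-HIT  vc=[]
3: 0x11 (blk 4, set 0) → MISS  vc=[12]
4: 0x32 (blk 12, set 0) → VC-HIT  vc=[4]
5: 0x33 (blk 12, set 0) → L1-HIT  vc=[4]
6: 0x10 (blk 4, set 0) → VC-HIT  vc=[12]
7: 0x31 (blk 12, set 0) → VC-HIT  vc=[4]
8: 0x11 (blk 4, set 0) → VC-HIT  vc=[12]
9: 0x10 (blk 4, set 0) → L1-HIT  vc=[12]

VC = [12]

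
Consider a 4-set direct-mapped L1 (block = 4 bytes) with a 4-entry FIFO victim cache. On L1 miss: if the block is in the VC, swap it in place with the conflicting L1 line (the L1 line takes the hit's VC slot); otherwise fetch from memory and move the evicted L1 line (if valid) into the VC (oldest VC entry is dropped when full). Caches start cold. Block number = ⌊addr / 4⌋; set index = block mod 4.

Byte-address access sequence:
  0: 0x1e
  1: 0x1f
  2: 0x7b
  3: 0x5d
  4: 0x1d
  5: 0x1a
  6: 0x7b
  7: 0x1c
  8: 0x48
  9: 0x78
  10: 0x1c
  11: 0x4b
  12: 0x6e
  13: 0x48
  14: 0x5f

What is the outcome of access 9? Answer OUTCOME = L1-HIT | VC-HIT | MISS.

OUTCOME = VC-HIT

#0 0x1e→b7/s3 MISS; vc=[]
#1 0x1f→b7/s3 L1-HIT; vc=[]
#2 0x7b→b30/s2 MISS; vc=[]
#3 0x5d→b23/s3 MISS; vc=[7]
#4 0x1d→b7/s3 VC-HIT; vc=[23]
#5 0x1a→b6/s2 MISS; vc=[23,30]
#6 0x7b→b30/s2 VC-HIT; vc=[23,6]
#7 0x1c→b7/s3 L1-HIT; vc=[23,6]
#8 0x48→b18/s2 MISS; vc=[23,6,30]
#9 0x78→b30/s2 VC-HIT; vc=[23,6,18]
#10 0x1c→b7/s3 L1-HIT; vc=[23,6,18]
#11 0x4b→b18/s2 VC-HIT; vc=[23,6,30]
#12 0x6e→b27/s3 MISS; vc=[23,6,30,7]
#13 0x48→b18/s2 L1-HIT; vc=[23,6,30,7]
#14 0x5f→b23/s3 VC-HIT; vc=[27,6,30,7]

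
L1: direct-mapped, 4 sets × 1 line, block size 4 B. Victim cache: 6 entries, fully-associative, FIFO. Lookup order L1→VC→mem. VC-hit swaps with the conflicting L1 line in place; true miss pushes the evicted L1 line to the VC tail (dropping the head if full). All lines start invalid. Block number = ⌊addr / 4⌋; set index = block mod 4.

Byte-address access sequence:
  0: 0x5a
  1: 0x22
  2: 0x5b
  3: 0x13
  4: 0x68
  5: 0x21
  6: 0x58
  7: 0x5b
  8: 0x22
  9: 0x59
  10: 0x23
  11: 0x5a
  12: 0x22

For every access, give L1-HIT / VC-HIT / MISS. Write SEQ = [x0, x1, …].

#0 0x5a→b22/s2 MISS; vc=[]
#1 0x22→b8/s0 MISS; vc=[]
#2 0x5b→b22/s2 L1-HIT; vc=[]
#3 0x13→b4/s0 MISS; vc=[8]
#4 0x68→b26/s2 MISS; vc=[8,22]
#5 0x21→b8/s0 VC-HIT; vc=[4,22]
#6 0x58→b22/s2 VC-HIT; vc=[4,26]
#7 0x5b→b22/s2 L1-HIT; vc=[4,26]
#8 0x22→b8/s0 L1-HIT; vc=[4,26]
#9 0x59→b22/s2 L1-HIT; vc=[4,26]
#10 0x23→b8/s0 L1-HIT; vc=[4,26]
#11 0x5a→b22/s2 L1-HIT; vc=[4,26]
#12 0x22→b8/s0 L1-HIT; vc=[4,26]

SEQ = [MISS, MISS, L1-HIT, MISS, MISS, VC-HIT, VC-HIT, L1-HIT, L1-HIT, L1-HIT, L1-HIT, L1-HIT, L1-HIT]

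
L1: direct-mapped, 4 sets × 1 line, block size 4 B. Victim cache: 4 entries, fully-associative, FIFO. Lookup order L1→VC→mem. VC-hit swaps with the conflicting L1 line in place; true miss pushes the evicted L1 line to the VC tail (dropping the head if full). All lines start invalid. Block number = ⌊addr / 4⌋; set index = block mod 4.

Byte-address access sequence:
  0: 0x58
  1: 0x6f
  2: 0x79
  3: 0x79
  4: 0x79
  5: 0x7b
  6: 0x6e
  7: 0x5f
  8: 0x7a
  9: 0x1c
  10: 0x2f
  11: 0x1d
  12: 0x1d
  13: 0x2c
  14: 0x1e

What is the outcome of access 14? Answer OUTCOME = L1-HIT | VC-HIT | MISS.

OUTCOME = VC-HIT

  [0] addr=0x58 blk=22 s=2: MISS | VC []
  [1] addr=0x6f blk=27 s=3: MISS | VC []
  [2] addr=0x79 blk=30 s=2: MISS | VC [22]
  [3] addr=0x79 blk=30 s=2: L1-HIT | VC [22]
  [4] addr=0x79 blk=30 s=2: L1-HIT | VC [22]
  [5] addr=0x7b blk=30 s=2: L1-HIT | VC [22]
  [6] addr=0x6e blk=27 s=3: L1-HIT | VC [22]
  [7] addr=0x5f blk=23 s=3: MISS | VC [22, 27]
  [8] addr=0x7a blk=30 s=2: L1-HIT | VC [22, 27]
  [9] addr=0x1c blk=7 s=3: MISS | VC [22, 27, 23]
  [10] addr=0x2f blk=11 s=3: MISS | VC [22, 27, 23, 7]
  [11] addr=0x1d blk=7 s=3: VC-HIT | VC [22, 27, 23, 11]
  [12] addr=0x1d blk=7 s=3: L1-HIT | VC [22, 27, 23, 11]
  [13] addr=0x2c blk=11 s=3: VC-HIT | VC [22, 27, 23, 7]
  [14] addr=0x1e blk=7 s=3: VC-HIT | VC [22, 27, 23, 11]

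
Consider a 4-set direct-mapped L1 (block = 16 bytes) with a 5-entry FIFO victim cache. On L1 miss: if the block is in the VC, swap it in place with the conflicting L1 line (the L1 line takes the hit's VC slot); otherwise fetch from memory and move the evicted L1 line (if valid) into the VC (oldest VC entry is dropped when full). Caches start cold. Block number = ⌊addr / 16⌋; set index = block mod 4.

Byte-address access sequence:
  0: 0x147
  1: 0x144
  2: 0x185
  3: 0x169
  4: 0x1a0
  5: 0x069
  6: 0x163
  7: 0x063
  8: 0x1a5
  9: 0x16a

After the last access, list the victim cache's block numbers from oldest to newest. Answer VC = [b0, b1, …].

#0 0x147→b20/s0 MISS; vc=[]
#1 0x144→b20/s0 L1-HIT; vc=[]
#2 0x185→b24/s0 MISS; vc=[20]
#3 0x169→b22/s2 MISS; vc=[20]
#4 0x1a0→b26/s2 MISS; vc=[20,22]
#5 0x69→b6/s2 MISS; vc=[20,22,26]
#6 0x163→b22/s2 VC-HIT; vc=[20,6,26]
#7 0x63→b6/s2 VC-HIT; vc=[20,22,26]
#8 0x1a5→b26/s2 VC-HIT; vc=[20,22,6]
#9 0x16a→b22/s2 VC-HIT; vc=[20,26,6]

VC = [20, 26, 6]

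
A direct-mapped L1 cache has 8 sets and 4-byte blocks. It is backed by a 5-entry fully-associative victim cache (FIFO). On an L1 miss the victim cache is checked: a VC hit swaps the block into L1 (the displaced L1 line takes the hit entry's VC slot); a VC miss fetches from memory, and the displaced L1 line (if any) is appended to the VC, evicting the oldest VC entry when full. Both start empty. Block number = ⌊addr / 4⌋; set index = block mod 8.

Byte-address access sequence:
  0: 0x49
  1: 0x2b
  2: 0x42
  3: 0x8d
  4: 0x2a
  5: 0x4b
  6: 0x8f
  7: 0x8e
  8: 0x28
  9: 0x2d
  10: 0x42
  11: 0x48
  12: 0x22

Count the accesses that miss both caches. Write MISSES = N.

MISSES = 6

  [0] addr=0x49 blk=18 s=2: MISS | VC []
  [1] addr=0x2b blk=10 s=2: MISS | VC [18]
  [2] addr=0x42 blk=16 s=0: MISS | VC [18]
  [3] addr=0x8d blk=35 s=3: MISS | VC [18]
  [4] addr=0x2a blk=10 s=2: L1-HIT | VC [18]
  [5] addr=0x4b blk=18 s=2: VC-HIT | VC [10]
  [6] addr=0x8f blk=35 s=3: L1-HIT | VC [10]
  [7] addr=0x8e blk=35 s=3: L1-HIT | VC [10]
  [8] addr=0x28 blk=10 s=2: VC-HIT | VC [18]
  [9] addr=0x2d blk=11 s=3: MISS | VC [18, 35]
  [10] addr=0x42 blk=16 s=0: L1-HIT | VC [18, 35]
  [11] addr=0x48 blk=18 s=2: VC-HIT | VC [10, 35]
  [12] addr=0x22 blk=8 s=0: MISS | VC [10, 35, 16]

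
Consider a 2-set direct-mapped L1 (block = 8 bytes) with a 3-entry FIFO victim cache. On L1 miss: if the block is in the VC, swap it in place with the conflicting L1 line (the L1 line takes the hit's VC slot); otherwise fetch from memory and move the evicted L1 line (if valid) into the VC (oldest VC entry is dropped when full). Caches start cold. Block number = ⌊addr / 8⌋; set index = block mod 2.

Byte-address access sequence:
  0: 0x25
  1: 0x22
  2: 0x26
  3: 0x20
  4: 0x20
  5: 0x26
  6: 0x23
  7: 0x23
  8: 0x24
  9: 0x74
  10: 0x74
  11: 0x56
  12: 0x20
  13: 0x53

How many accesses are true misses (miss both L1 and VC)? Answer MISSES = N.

0: 0x25 (blk 4, set 0) → MISS  vc=[]
1: 0x22 (blk 4, set 0) → L1-HIT  vc=[]
2: 0x26 (blk 4, set 0) → L1-HIT  vc=[]
3: 0x20 (blk 4, set 0) → L1-HIT  vc=[]
4: 0x20 (blk 4, set 0) → L1-HIT  vc=[]
5: 0x26 (blk 4, set 0) → L1-HIT  vc=[]
6: 0x23 (blk 4, set 0) → L1-HIT  vc=[]
7: 0x23 (blk 4, set 0) → L1-HIT  vc=[]
8: 0x24 (blk 4, set 0) → L1-HIT  vc=[]
9: 0x74 (blk 14, set 0) → MISS  vc=[4]
10: 0x74 (blk 14, set 0) → L1-HIT  vc=[4]
11: 0x56 (blk 10, set 0) → MISS  vc=[4, 14]
12: 0x20 (blk 4, set 0) → VC-HIT  vc=[10, 14]
13: 0x53 (blk 10, set 0) → VC-HIT  vc=[4, 14]

MISSES = 3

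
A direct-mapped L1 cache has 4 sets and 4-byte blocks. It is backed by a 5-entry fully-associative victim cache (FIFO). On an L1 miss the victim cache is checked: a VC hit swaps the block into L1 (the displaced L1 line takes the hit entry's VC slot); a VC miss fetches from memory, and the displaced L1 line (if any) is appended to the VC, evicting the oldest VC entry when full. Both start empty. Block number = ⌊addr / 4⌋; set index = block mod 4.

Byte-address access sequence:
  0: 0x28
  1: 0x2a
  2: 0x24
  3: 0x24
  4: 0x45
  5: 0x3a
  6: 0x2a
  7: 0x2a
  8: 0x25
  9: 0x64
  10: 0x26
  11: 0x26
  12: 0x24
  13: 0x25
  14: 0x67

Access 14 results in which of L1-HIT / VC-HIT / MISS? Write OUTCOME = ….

OUTCOME = VC-HIT

  [0] addr=0x28 blk=10 s=2: MISS | VC []
  [1] addr=0x2a blk=10 s=2: L1-HIT | VC []
  [2] addr=0x24 blk=9 s=1: MISS | VC []
  [3] addr=0x24 blk=9 s=1: L1-HIT | VC []
  [4] addr=0x45 blk=17 s=1: MISS | VC [9]
  [5] addr=0x3a blk=14 s=2: MISS | VC [9, 10]
  [6] addr=0x2a blk=10 s=2: VC-HIT | VC [9, 14]
  [7] addr=0x2a blk=10 s=2: L1-HIT | VC [9, 14]
  [8] addr=0x25 blk=9 s=1: VC-HIT | VC [17, 14]
  [9] addr=0x64 blk=25 s=1: MISS | VC [17, 14, 9]
  [10] addr=0x26 blk=9 s=1: VC-HIT | VC [17, 14, 25]
  [11] addr=0x26 blk=9 s=1: L1-HIT | VC [17, 14, 25]
  [12] addr=0x24 blk=9 s=1: L1-HIT | VC [17, 14, 25]
  [13] addr=0x25 blk=9 s=1: L1-HIT | VC [17, 14, 25]
  [14] addr=0x67 blk=25 s=1: VC-HIT | VC [17, 14, 9]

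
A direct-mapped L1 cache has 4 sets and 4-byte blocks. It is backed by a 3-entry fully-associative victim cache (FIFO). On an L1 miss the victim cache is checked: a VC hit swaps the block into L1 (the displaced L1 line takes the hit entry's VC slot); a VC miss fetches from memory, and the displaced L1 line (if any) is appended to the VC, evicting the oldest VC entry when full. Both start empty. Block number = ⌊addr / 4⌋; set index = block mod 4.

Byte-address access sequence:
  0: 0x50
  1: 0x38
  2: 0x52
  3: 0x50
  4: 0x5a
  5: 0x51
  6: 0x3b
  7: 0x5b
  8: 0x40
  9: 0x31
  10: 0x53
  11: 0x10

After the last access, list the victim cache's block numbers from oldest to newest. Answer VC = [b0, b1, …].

#0 0x50→b20/s0 MISS; vc=[]
#1 0x38→b14/s2 MISS; vc=[]
#2 0x52→b20/s0 L1-HIT; vc=[]
#3 0x50→b20/s0 L1-HIT; vc=[]
#4 0x5a→b22/s2 MISS; vc=[14]
#5 0x51→b20/s0 L1-HIT; vc=[14]
#6 0x3b→b14/s2 VC-HIT; vc=[22]
#7 0x5b→b22/s2 VC-HIT; vc=[14]
#8 0x40→b16/s0 MISS; vc=[14,20]
#9 0x31→b12/s0 MISS; vc=[14,20,16]
#10 0x53→b20/s0 VC-HIT; vc=[14,12,16]
#11 0x10→b4/s0 MISS; vc=[12,16,20]

VC = [12, 16, 20]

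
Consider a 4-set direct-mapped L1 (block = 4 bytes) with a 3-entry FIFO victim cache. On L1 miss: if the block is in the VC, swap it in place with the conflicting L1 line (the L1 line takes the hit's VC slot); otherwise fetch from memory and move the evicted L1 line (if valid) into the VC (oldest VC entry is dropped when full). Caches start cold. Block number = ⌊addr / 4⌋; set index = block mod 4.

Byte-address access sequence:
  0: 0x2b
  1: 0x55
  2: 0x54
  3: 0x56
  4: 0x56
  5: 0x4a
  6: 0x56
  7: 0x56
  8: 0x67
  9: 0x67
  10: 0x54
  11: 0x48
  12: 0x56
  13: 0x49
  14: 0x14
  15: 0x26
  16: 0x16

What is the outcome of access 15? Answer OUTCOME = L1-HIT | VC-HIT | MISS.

#0 0x2b→b10/s2 MISS; vc=[]
#1 0x55→b21/s1 MISS; vc=[]
#2 0x54→b21/s1 L1-HIT; vc=[]
#3 0x56→b21/s1 L1-HIT; vc=[]
#4 0x56→b21/s1 L1-HIT; vc=[]
#5 0x4a→b18/s2 MISS; vc=[10]
#6 0x56→b21/s1 L1-HIT; vc=[10]
#7 0x56→b21/s1 L1-HIT; vc=[10]
#8 0x67→b25/s1 MISS; vc=[10,21]
#9 0x67→b25/s1 L1-HIT; vc=[10,21]
#10 0x54→b21/s1 VC-HIT; vc=[10,25]
#11 0x48→b18/s2 L1-HIT; vc=[10,25]
#12 0x56→b21/s1 L1-HIT; vc=[10,25]
#13 0x49→b18/s2 L1-HIT; vc=[10,25]
#14 0x14→b5/s1 MISS; vc=[10,25,21]
#15 0x26→b9/s1 MISS; vc=[25,21,5]
#16 0x16→b5/s1 VC-HIT; vc=[25,21,9]

OUTCOME = MISS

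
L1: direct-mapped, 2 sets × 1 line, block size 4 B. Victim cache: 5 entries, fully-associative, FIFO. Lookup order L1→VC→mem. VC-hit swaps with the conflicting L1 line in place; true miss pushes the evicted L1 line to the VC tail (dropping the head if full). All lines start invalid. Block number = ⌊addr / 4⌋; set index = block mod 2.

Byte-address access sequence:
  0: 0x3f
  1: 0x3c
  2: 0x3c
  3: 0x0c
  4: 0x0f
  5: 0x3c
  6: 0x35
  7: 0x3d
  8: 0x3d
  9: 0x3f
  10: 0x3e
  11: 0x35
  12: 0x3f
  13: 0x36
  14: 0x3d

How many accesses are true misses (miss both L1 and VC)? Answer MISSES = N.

MISSES = 3

  [0] addr=0x3f blk=15 s=1: MISS | VC []
  [1] addr=0x3c blk=15 s=1: L1-HIT | VC []
  [2] addr=0x3c blk=15 s=1: L1-HIT | VC []
  [3] addr=0xc blk=3 s=1: MISS | VC [15]
  [4] addr=0xf blk=3 s=1: L1-HIT | VC [15]
  [5] addr=0x3c blk=15 s=1: VC-HIT | VC [3]
  [6] addr=0x35 blk=13 s=1: MISS | VC [3, 15]
  [7] addr=0x3d blk=15 s=1: VC-HIT | VC [3, 13]
  [8] addr=0x3d blk=15 s=1: L1-HIT | VC [3, 13]
  [9] addr=0x3f blk=15 s=1: L1-HIT | VC [3, 13]
  [10] addr=0x3e blk=15 s=1: L1-HIT | VC [3, 13]
  [11] addr=0x35 blk=13 s=1: VC-HIT | VC [3, 15]
  [12] addr=0x3f blk=15 s=1: VC-HIT | VC [3, 13]
  [13] addr=0x36 blk=13 s=1: VC-HIT | VC [3, 15]
  [14] addr=0x3d blk=15 s=1: VC-HIT | VC [3, 13]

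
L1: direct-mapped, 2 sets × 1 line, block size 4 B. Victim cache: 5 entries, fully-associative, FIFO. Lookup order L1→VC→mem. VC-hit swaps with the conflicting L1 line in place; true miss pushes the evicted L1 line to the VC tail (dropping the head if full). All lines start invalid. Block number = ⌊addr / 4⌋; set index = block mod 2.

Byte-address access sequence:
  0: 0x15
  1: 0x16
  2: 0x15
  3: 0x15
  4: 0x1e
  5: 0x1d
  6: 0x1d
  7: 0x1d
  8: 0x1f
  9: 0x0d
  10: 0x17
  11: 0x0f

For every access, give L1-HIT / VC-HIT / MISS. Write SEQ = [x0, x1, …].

SEQ = [MISS, L1-HIT, L1-HIT, L1-HIT, MISS, L1-HIT, L1-HIT, L1-HIT, L1-HIT, MISS, VC-HIT, VC-HIT]

  [0] addr=0x15 blk=5 s=1: MISS | VC []
  [1] addr=0x16 blk=5 s=1: L1-HIT | VC []
  [2] addr=0x15 blk=5 s=1: L1-HIT | VC []
  [3] addr=0x15 blk=5 s=1: L1-HIT | VC []
  [4] addr=0x1e blk=7 s=1: MISS | VC [5]
  [5] addr=0x1d blk=7 s=1: L1-HIT | VC [5]
  [6] addr=0x1d blk=7 s=1: L1-HIT | VC [5]
  [7] addr=0x1d blk=7 s=1: L1-HIT | VC [5]
  [8] addr=0x1f blk=7 s=1: L1-HIT | VC [5]
  [9] addr=0xd blk=3 s=1: MISS | VC [5, 7]
  [10] addr=0x17 blk=5 s=1: VC-HIT | VC [3, 7]
  [11] addr=0xf blk=3 s=1: VC-HIT | VC [5, 7]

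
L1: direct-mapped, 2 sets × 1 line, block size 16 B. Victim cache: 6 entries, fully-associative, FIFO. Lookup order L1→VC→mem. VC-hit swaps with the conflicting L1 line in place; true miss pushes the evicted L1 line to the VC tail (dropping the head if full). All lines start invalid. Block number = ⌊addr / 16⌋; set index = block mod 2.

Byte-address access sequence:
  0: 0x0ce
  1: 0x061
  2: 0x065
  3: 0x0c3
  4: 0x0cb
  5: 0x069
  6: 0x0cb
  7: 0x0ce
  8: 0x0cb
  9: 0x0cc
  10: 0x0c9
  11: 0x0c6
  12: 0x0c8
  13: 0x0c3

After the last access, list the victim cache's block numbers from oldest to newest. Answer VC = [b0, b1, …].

  [0] addr=0xce blk=12 s=0: MISS | VC []
  [1] addr=0x61 blk=6 s=0: MISS | VC [12]
  [2] addr=0x65 blk=6 s=0: L1-HIT | VC [12]
  [3] addr=0xc3 blk=12 s=0: VC-HIT | VC [6]
  [4] addr=0xcb blk=12 s=0: L1-HIT | VC [6]
  [5] addr=0x69 blk=6 s=0: VC-HIT | VC [12]
  [6] addr=0xcb blk=12 s=0: VC-HIT | VC [6]
  [7] addr=0xce blk=12 s=0: L1-HIT | VC [6]
  [8] addr=0xcb blk=12 s=0: L1-HIT | VC [6]
  [9] addr=0xcc blk=12 s=0: L1-HIT | VC [6]
  [10] addr=0xc9 blk=12 s=0: L1-HIT | VC [6]
  [11] addr=0xc6 blk=12 s=0: L1-HIT | VC [6]
  [12] addr=0xc8 blk=12 s=0: L1-HIT | VC [6]
  [13] addr=0xc3 blk=12 s=0: L1-HIT | VC [6]

VC = [6]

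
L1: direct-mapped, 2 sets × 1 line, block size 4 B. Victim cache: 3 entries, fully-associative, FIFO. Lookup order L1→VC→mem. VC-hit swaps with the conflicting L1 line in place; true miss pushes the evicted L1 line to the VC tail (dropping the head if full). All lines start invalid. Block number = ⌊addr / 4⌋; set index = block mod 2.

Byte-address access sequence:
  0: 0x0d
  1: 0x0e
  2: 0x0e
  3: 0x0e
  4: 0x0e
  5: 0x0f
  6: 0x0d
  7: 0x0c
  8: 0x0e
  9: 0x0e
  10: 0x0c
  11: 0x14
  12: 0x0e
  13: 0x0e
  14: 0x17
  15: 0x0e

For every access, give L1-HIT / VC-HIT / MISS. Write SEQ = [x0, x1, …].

#0 0xd→b3/s1 MISS; vc=[]
#1 0xe→b3/s1 L1-HIT; vc=[]
#2 0xe→b3/s1 L1-HIT; vc=[]
#3 0xe→b3/s1 L1-HIT; vc=[]
#4 0xe→b3/s1 L1-HIT; vc=[]
#5 0xf→b3/s1 L1-HIT; vc=[]
#6 0xd→b3/s1 L1-HIT; vc=[]
#7 0xc→b3/s1 L1-HIT; vc=[]
#8 0xe→b3/s1 L1-HIT; vc=[]
#9 0xe→b3/s1 L1-HIT; vc=[]
#10 0xc→b3/s1 L1-HIT; vc=[]
#11 0x14→b5/s1 MISS; vc=[3]
#12 0xe→b3/s1 VC-HIT; vc=[5]
#13 0xe→b3/s1 L1-HIT; vc=[5]
#14 0x17→b5/s1 VC-HIT; vc=[3]
#15 0xe→b3/s1 VC-HIT; vc=[5]

SEQ = [MISS, L1-HIT, L1-HIT, L1-HIT, L1-HIT, L1-HIT, L1-HIT, L1-HIT, L1-HIT, L1-HIT, L1-HIT, MISS, VC-HIT, L1-HIT, VC-HIT, VC-HIT]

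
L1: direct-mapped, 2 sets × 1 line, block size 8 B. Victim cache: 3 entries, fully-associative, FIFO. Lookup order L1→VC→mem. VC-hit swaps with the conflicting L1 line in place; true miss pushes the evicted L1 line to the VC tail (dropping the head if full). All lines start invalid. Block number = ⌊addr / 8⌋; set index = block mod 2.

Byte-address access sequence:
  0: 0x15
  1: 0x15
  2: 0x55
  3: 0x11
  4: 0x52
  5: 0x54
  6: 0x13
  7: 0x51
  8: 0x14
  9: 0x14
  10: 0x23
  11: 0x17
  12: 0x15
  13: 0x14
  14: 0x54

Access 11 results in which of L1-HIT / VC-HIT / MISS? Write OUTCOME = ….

  [0] addr=0x15 blk=2 s=0: MISS | VC []
  [1] addr=0x15 blk=2 s=0: L1-HIT | VC []
  [2] addr=0x55 blk=10 s=0: MISS | VC [2]
  [3] addr=0x11 blk=2 s=0: VC-HIT | VC [10]
  [4] addr=0x52 blk=10 s=0: VC-HIT | VC [2]
  [5] addr=0x54 blk=10 s=0: L1-HIT | VC [2]
  [6] addr=0x13 blk=2 s=0: VC-HIT | VC [10]
  [7] addr=0x51 blk=10 s=0: VC-HIT | VC [2]
  [8] addr=0x14 blk=2 s=0: VC-HIT | VC [10]
  [9] addr=0x14 blk=2 s=0: L1-HIT | VC [10]
  [10] addr=0x23 blk=4 s=0: MISS | VC [10, 2]
  [11] addr=0x17 blk=2 s=0: VC-HIT | VC [10, 4]
  [12] addr=0x15 blk=2 s=0: L1-HIT | VC [10, 4]
  [13] addr=0x14 blk=2 s=0: L1-HIT | VC [10, 4]
  [14] addr=0x54 blk=10 s=0: VC-HIT | VC [2, 4]

OUTCOME = VC-HIT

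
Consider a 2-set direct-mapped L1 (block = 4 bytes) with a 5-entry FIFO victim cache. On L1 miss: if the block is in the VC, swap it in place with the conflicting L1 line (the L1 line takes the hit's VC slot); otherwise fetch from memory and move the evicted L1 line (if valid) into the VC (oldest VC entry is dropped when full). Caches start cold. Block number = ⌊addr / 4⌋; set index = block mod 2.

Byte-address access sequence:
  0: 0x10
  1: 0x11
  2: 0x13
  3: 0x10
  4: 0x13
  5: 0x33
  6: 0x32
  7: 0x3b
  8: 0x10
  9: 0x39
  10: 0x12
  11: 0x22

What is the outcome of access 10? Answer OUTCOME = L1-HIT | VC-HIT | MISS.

  [0] addr=0x10 blk=4 s=0: MISS | VC []
  [1] addr=0x11 blk=4 s=0: L1-HIT | VC []
  [2] addr=0x13 blk=4 s=0: L1-HIT | VC []
  [3] addr=0x10 blk=4 s=0: L1-HIT | VC []
  [4] addr=0x13 blk=4 s=0: L1-HIT | VC []
  [5] addr=0x33 blk=12 s=0: MISS | VC [4]
  [6] addr=0x32 blk=12 s=0: L1-HIT | VC [4]
  [7] addr=0x3b blk=14 s=0: MISS | VC [4, 12]
  [8] addr=0x10 blk=4 s=0: VC-HIT | VC [14, 12]
  [9] addr=0x39 blk=14 s=0: VC-HIT | VC [4, 12]
  [10] addr=0x12 blk=4 s=0: VC-HIT | VC [14, 12]
  [11] addr=0x22 blk=8 s=0: MISS | VC [14, 12, 4]

OUTCOME = VC-HIT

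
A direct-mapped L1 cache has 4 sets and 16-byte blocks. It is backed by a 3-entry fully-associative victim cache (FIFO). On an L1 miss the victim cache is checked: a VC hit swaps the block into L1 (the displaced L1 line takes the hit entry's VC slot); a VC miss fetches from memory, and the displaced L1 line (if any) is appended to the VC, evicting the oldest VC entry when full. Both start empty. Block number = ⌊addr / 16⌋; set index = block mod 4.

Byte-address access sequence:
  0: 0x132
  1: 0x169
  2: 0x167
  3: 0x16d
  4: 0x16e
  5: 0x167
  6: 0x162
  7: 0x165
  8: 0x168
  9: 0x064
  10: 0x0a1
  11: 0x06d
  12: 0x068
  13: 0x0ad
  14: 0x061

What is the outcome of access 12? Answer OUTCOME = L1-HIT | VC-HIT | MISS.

OUTCOME = L1-HIT

  [0] addr=0x132 blk=19 s=3: MISS | VC []
  [1] addr=0x169 blk=22 s=2: MISS | VC []
  [2] addr=0x167 blk=22 s=2: L1-HIT | VC []
  [3] addr=0x16d blk=22 s=2: L1-HIT | VC []
  [4] addr=0x16e blk=22 s=2: L1-HIT | VC []
  [5] addr=0x167 blk=22 s=2: L1-HIT | VC []
  [6] addr=0x162 blk=22 s=2: L1-HIT | VC []
  [7] addr=0x165 blk=22 s=2: L1-HIT | VC []
  [8] addr=0x168 blk=22 s=2: L1-HIT | VC []
  [9] addr=0x64 blk=6 s=2: MISS | VC [22]
  [10] addr=0xa1 blk=10 s=2: MISS | VC [22, 6]
  [11] addr=0x6d blk=6 s=2: VC-HIT | VC [22, 10]
  [12] addr=0x68 blk=6 s=2: L1-HIT | VC [22, 10]
  [13] addr=0xad blk=10 s=2: VC-HIT | VC [22, 6]
  [14] addr=0x61 blk=6 s=2: VC-HIT | VC [22, 10]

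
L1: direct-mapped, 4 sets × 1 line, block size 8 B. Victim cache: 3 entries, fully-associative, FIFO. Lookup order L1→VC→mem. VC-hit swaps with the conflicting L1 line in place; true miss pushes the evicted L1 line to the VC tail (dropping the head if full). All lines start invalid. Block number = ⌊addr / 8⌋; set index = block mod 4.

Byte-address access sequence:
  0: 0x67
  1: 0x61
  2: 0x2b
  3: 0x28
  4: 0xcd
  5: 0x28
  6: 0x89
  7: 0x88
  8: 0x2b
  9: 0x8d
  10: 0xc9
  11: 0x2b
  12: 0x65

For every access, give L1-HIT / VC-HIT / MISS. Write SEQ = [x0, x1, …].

#0 0x67→b12/s0 MISS; vc=[]
#1 0x61→b12/s0 L1-HIT; vc=[]
#2 0x2b→b5/s1 MISS; vc=[]
#3 0x28→b5/s1 L1-HIT; vc=[]
#4 0xcd→b25/s1 MISS; vc=[5]
#5 0x28→b5/s1 VC-HIT; vc=[25]
#6 0x89→b17/s1 MISS; vc=[25,5]
#7 0x88→b17/s1 L1-HIT; vc=[25,5]
#8 0x2b→b5/s1 VC-HIT; vc=[25,17]
#9 0x8d→b17/s1 VC-HIT; vc=[25,5]
#10 0xc9→b25/s1 VC-HIT; vc=[17,5]
#11 0x2b→b5/s1 VC-HIT; vc=[17,25]
#12 0x65→b12/s0 L1-HIT; vc=[17,25]

SEQ = [MISS, L1-HIT, MISS, L1-HIT, MISS, VC-HIT, MISS, L1-HIT, VC-HIT, VC-HIT, VC-HIT, VC-HIT, L1-HIT]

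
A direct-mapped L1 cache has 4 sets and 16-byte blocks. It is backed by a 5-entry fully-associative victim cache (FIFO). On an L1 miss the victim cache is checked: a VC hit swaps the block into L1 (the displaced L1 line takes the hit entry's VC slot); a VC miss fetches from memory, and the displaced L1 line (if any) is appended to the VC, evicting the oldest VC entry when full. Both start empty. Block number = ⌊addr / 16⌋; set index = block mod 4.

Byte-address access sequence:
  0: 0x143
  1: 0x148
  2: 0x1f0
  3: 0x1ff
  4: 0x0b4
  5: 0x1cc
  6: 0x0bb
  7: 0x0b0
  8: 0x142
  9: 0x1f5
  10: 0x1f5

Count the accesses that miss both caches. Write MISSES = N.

0: 0x143 (blk 20, set 0) → MISS  vc=[]
1: 0x148 (blk 20, set 0) → L1-HIT  vc=[]
2: 0x1f0 (blk 31, set 3) → MISS  vc=[]
3: 0x1ff (blk 31, set 3) → L1-HIT  vc=[]
4: 0xb4 (blk 11, set 3) → MISS  vc=[31]
5: 0x1cc (blk 28, set 0) → MISS  vc=[31, 20]
6: 0xbb (blk 11, set 3) → L1-HIT  vc=[31, 20]
7: 0xb0 (blk 11, set 3) → L1-HIT  vc=[31, 20]
8: 0x142 (blk 20, set 0) → VC-HIT  vc=[31, 28]
9: 0x1f5 (blk 31, set 3) → VC-HIT  vc=[11, 28]
10: 0x1f5 (blk 31, set 3) → L1-HIT  vc=[11, 28]

MISSES = 4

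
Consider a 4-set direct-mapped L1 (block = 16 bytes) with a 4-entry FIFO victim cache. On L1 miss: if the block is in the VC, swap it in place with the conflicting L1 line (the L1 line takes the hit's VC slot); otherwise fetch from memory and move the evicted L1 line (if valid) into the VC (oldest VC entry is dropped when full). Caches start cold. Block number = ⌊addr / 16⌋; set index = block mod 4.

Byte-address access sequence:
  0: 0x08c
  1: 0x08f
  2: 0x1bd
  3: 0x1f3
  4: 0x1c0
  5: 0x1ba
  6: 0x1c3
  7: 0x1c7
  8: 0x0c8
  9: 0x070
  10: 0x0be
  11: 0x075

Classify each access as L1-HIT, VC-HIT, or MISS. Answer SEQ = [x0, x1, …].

  [0] addr=0x8c blk=8 s=0: MISS | VC []
  [1] addr=0x8f blk=8 s=0: L1-HIT | VC []
  [2] addr=0x1bd blk=27 s=3: MISS | VC []
  [3] addr=0x1f3 blk=31 s=3: MISS | VC [27]
  [4] addr=0x1c0 blk=28 s=0: MISS | VC [27, 8]
  [5] addr=0x1ba blk=27 s=3: VC-HIT | VC [31, 8]
  [6] addr=0x1c3 blk=28 s=0: L1-HIT | VC [31, 8]
  [7] addr=0x1c7 blk=28 s=0: L1-HIT | VC [31, 8]
  [8] addr=0xc8 blk=12 s=0: MISS | VC [31, 8, 28]
  [9] addr=0x70 blk=7 s=3: MISS | VC [31, 8, 28, 27]
  [10] addr=0xbe blk=11 s=3: MISS | VC [8, 28, 27, 7]
  [11] addr=0x75 blk=7 s=3: VC-HIT | VC [8, 28, 27, 11]

SEQ = [MISS, L1-HIT, MISS, MISS, MISS, VC-HIT, L1-HIT, L1-HIT, MISS, MISS, MISS, VC-HIT]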